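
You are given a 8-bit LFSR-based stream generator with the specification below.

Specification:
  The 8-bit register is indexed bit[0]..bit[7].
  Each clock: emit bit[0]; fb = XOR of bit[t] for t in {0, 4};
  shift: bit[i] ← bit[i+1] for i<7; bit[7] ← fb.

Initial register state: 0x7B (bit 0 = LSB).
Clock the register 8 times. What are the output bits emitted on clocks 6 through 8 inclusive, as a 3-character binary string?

reg_0 = 0x7B
clock 1: out=1, reg = 0x3D
clock 2: out=1, reg = 0x1E
clock 3: out=0, reg = 0x8F
clock 4: out=1, reg = 0xC7
clock 5: out=1, reg = 0xE3
clock 6: out=1, reg = 0xF1
clock 7: out=1, reg = 0x78
clock 8: out=0, reg = 0xBC

110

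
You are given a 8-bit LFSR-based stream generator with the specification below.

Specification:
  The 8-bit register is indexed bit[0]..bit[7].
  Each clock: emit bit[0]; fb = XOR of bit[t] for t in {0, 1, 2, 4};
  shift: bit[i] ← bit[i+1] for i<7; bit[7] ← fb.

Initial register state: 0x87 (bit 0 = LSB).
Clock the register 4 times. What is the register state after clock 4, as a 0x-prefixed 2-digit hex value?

reg_0 = 0x87
clock 1: out=1, reg = 0xC3
clock 2: out=1, reg = 0x61
clock 3: out=1, reg = 0xB0
clock 4: out=0, reg = 0xD8

0xD8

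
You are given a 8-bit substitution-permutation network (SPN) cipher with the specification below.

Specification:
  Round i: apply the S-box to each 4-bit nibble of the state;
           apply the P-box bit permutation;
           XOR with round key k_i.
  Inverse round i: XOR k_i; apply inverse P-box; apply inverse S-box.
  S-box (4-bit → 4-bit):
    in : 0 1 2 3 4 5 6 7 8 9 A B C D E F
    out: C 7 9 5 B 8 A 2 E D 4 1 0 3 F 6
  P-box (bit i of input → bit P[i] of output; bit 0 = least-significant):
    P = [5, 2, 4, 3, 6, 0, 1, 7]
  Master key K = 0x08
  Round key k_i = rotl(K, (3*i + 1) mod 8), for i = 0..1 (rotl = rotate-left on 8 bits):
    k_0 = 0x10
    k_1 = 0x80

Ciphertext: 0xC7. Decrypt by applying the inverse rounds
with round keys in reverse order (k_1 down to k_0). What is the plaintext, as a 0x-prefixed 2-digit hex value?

s_0 = ciphertext = 0xC7
s_1 = InvRound(s_0, k_1) = 0x17
s_2 = InvRound(s_1, k_0) = 0xF7

0xF7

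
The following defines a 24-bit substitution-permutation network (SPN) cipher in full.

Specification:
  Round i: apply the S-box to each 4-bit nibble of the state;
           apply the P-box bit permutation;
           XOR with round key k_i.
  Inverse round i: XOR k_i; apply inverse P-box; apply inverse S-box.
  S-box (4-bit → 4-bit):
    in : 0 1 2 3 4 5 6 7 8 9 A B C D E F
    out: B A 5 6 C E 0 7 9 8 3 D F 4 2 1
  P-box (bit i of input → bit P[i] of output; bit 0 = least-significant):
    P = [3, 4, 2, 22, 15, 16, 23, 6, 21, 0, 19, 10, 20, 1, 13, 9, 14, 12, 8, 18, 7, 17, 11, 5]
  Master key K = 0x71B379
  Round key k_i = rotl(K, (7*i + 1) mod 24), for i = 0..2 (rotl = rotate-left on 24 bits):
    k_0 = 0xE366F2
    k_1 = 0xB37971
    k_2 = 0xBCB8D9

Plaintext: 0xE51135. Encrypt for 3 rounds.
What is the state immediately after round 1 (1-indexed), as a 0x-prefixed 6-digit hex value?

0x2471E5

s_0 = plaintext = 0xE51135
s_1 = Round(s_0, k_0) = 0x2471E5
s_2 = Round(s_1, k_1) = 0xE654E6
s_3 = Round(s_2, k_2) = 0xB79EDB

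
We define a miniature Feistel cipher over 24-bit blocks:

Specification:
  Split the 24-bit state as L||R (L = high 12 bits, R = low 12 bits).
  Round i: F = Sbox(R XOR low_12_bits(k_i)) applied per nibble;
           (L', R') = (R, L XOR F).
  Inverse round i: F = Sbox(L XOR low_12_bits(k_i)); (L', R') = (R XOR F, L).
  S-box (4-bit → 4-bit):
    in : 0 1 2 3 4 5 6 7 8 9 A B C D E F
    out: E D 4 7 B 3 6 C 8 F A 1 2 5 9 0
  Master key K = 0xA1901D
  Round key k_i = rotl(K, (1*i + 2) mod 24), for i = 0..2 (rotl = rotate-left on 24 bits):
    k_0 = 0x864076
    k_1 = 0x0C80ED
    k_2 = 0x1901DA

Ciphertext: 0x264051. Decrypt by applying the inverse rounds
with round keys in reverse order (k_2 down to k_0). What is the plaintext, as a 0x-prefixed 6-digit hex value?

s_0 = ciphertext = 0x264051
s_1 = InvRound(s_0, k_2) = 0x748264
s_2 = InvRound(s_1, k_1) = 0xEC7748
s_3 = InvRound(s_2, k_0) = 0xE55EC7

0xE55EC7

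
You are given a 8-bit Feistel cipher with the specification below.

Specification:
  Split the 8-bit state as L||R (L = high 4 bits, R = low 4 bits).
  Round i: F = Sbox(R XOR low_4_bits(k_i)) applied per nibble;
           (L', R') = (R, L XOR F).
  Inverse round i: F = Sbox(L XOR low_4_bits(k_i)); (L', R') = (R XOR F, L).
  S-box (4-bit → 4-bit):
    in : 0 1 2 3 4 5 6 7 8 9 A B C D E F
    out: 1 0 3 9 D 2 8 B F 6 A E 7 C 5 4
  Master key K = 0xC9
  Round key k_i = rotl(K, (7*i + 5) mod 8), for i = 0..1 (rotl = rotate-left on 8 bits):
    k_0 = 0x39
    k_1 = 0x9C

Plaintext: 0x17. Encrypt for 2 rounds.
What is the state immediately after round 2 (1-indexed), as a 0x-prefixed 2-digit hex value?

s_0 = plaintext = 0x17
s_1 = Round(s_0, k_0) = 0x74
s_2 = Round(s_1, k_1) = 0x48

0x48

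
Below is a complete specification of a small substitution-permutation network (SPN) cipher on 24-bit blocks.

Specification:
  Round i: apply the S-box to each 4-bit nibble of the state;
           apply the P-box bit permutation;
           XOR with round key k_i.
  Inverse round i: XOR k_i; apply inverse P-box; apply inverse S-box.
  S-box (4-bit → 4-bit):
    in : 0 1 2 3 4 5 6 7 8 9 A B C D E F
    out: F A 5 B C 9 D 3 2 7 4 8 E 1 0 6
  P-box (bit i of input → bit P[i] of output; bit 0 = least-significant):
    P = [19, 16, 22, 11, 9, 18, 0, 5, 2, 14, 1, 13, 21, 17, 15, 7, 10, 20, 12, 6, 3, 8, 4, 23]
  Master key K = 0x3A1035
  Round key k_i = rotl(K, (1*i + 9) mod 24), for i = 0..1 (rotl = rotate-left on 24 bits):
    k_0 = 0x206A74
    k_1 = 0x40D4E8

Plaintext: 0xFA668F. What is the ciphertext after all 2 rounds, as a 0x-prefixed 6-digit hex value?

s_0 = plaintext = 0xFA668F
s_1 = Round(s_0, k_0) = 0x45DBE2
s_2 = Round(s_1, k_1) = 0xA8F0B8

0xA8F0B8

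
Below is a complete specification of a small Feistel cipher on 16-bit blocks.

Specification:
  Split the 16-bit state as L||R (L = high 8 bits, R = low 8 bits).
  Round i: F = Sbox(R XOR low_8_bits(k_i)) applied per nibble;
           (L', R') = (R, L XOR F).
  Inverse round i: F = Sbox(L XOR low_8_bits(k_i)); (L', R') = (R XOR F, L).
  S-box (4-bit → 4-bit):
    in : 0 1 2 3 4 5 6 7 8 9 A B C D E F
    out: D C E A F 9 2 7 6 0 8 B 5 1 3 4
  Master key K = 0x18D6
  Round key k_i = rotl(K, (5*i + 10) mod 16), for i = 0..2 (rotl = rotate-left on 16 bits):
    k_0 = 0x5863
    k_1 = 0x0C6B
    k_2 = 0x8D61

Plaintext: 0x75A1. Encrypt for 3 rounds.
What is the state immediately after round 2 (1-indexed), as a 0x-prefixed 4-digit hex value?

0x2B5C

s_0 = plaintext = 0x75A1
s_1 = Round(s_0, k_0) = 0xA12B
s_2 = Round(s_1, k_1) = 0x2B5C
s_3 = Round(s_2, k_2) = 0x5C8A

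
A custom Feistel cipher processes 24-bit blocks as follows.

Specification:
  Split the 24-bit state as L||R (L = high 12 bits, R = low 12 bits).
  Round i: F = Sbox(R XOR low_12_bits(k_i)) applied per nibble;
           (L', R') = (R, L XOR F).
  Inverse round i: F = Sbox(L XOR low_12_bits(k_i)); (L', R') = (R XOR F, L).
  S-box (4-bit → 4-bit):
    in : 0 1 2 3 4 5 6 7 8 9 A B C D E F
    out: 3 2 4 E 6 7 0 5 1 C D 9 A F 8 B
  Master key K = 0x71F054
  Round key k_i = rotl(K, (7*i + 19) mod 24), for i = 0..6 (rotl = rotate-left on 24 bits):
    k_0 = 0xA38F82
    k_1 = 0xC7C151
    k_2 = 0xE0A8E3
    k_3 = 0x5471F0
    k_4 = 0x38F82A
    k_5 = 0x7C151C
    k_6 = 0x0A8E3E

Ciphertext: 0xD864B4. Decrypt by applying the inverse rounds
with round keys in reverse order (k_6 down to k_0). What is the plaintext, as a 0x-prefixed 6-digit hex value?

0x7A8B13

s_0 = ciphertext = 0xD864B4
s_1 = InvRound(s_0, k_6) = 0xA25D86
s_2 = InvRound(s_1, k_5) = 0x66AA25
s_3 = InvRound(s_2, k_4) = 0x24666A
s_4 = InvRound(s_3, k_3) = 0x8FA246
s_5 = InvRound(s_4, k_2) = 0x16A8FA
s_6 = InvRound(s_5, k_1) = 0xB1316A
s_7 = InvRound(s_6, k_0) = 0x7A8B13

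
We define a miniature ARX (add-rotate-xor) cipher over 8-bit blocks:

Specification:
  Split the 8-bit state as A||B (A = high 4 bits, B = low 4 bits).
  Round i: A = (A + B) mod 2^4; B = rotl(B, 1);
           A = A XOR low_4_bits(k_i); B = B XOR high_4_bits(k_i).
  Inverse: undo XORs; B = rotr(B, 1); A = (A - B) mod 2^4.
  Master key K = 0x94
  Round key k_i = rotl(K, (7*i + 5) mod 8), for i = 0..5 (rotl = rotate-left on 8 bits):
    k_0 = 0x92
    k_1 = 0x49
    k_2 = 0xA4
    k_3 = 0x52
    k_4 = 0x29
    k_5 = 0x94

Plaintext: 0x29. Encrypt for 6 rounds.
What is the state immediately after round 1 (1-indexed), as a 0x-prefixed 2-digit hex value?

0x9A

s_0 = plaintext = 0x29
s_1 = Round(s_0, k_0) = 0x9A
s_2 = Round(s_1, k_1) = 0xA1
s_3 = Round(s_2, k_2) = 0xF8
s_4 = Round(s_3, k_3) = 0x54
s_5 = Round(s_4, k_4) = 0x0A
s_6 = Round(s_5, k_5) = 0xEC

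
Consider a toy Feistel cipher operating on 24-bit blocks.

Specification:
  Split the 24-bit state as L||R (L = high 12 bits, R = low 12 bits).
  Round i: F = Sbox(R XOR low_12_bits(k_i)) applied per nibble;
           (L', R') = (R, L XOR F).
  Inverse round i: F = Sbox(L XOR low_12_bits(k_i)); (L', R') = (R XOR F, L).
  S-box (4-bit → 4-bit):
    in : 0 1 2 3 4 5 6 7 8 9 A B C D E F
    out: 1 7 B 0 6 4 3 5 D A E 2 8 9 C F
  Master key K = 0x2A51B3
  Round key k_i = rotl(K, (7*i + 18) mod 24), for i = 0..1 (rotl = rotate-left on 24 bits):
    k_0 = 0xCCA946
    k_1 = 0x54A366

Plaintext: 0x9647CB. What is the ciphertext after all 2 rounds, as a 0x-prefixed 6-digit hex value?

s_0 = plaintext = 0x9647CB
s_1 = Round(s_0, k_0) = 0x7CB5BD
s_2 = Round(s_1, k_1) = 0x5BD459

0x5BD459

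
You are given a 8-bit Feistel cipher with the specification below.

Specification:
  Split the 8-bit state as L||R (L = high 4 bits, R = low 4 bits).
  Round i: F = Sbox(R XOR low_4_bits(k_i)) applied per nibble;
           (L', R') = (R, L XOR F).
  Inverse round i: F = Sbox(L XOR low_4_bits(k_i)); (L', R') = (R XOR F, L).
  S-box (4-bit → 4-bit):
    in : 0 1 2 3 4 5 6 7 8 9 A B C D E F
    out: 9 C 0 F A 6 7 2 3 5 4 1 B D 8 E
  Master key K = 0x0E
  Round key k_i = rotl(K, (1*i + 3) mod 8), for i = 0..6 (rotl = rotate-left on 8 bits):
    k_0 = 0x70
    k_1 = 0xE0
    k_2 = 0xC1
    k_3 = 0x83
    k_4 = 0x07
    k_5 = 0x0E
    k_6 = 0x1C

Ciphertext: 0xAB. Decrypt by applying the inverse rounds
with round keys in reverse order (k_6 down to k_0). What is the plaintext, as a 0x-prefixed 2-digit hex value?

s_0 = ciphertext = 0xAB
s_1 = InvRound(s_0, k_6) = 0xCA
s_2 = InvRound(s_1, k_5) = 0xAC
s_3 = InvRound(s_2, k_4) = 0x1A
s_4 = InvRound(s_3, k_3) = 0xA1
s_5 = InvRound(s_4, k_2) = 0x0A
s_6 = InvRound(s_5, k_1) = 0x30
s_7 = InvRound(s_6, k_0) = 0xF3

0xF3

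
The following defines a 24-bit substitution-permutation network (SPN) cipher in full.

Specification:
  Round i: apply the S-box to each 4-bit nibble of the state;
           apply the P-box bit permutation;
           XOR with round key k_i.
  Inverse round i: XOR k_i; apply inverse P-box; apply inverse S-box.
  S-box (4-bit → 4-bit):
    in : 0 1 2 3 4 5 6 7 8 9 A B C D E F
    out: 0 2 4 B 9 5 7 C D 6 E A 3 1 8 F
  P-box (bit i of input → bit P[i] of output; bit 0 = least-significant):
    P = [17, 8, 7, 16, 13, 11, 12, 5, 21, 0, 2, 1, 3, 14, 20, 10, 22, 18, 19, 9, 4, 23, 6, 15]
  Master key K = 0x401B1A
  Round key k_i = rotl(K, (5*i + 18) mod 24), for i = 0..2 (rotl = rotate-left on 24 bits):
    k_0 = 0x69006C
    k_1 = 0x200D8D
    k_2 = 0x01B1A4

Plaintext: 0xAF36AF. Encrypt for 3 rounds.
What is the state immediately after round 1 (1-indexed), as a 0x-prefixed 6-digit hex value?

0x86DF81

s_0 = plaintext = 0xAF36AF
s_1 = Round(s_0, k_0) = 0x86DF81
s_2 = Round(s_1, k_1) = 0x4CBCF2
s_3 = Round(s_2, k_2) = 0x654D15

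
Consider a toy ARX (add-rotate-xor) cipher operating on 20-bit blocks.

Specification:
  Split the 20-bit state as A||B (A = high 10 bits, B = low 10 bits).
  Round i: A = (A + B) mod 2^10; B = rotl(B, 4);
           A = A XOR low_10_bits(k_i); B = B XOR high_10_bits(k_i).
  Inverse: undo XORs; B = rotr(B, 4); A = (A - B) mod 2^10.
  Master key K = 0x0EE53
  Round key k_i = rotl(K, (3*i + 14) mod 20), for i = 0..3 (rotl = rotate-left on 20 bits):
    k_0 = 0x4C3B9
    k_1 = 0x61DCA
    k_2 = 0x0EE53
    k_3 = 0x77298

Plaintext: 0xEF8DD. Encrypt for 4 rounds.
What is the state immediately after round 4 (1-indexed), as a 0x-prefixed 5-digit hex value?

0x77681

s_0 = plaintext = 0xEF8DD
s_1 = Round(s_0, k_0) = 0xC88E3
s_2 = Round(s_1, k_1) = 0x73FB4
s_3 = Round(s_2, k_2) = 0xF4375
s_4 = Round(s_3, k_3) = 0x77681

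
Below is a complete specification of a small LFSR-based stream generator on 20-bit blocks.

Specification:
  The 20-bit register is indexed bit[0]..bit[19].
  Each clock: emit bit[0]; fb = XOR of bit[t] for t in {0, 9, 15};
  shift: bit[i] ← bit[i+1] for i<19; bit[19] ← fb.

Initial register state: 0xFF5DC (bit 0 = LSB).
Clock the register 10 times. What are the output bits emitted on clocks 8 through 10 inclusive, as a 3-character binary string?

reg_0 = 0xFF5DC
clock 1: out=0, reg = 0xFFAEE
clock 2: out=0, reg = 0x7FD77
clock 3: out=1, reg = 0x3FEBB
clock 4: out=1, reg = 0x9FF5D
clock 5: out=1, reg = 0xCFFAE
clock 6: out=0, reg = 0x67FD7
clock 7: out=1, reg = 0x33FEB
clock 8: out=1, reg = 0x19FF5
clock 9: out=1, reg = 0x8CFFA
clock 10: out=0, reg = 0x467FD

110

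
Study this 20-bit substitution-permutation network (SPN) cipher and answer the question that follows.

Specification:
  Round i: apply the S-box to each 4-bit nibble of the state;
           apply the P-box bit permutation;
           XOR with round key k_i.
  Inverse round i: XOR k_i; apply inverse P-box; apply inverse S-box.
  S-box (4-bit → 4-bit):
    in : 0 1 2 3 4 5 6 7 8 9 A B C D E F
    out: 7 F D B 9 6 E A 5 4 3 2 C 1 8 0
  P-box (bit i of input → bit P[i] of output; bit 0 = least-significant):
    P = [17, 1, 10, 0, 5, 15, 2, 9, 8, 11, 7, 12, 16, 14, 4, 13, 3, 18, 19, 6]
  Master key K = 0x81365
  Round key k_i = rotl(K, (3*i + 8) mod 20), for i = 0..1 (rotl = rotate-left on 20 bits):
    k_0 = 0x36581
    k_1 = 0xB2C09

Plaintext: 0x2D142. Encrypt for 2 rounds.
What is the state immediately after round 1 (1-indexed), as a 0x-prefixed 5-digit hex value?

0x87A68

s_0 = plaintext = 0x2D142
s_1 = Round(s_0, k_0) = 0x87A68
s_2 = Round(s_1, k_1) = 0x1C305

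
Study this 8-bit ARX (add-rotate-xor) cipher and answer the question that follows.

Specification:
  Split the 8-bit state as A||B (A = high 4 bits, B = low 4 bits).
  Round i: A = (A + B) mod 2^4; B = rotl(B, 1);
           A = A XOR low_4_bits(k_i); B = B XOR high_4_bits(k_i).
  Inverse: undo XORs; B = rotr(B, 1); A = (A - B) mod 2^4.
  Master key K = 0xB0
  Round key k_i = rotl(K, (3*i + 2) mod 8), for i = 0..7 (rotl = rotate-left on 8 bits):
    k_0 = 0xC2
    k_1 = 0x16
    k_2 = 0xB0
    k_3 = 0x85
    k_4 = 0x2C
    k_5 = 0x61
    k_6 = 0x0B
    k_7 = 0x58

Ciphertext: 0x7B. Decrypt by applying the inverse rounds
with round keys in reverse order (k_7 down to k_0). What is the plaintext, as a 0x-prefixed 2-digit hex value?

0x9B

s_0 = ciphertext = 0x7B
s_1 = InvRound(s_0, k_7) = 0x87
s_2 = InvRound(s_1, k_6) = 0x8B
s_3 = InvRound(s_2, k_5) = 0xBE
s_4 = InvRound(s_3, k_4) = 0x16
s_5 = InvRound(s_4, k_3) = 0xD7
s_6 = InvRound(s_5, k_2) = 0x76
s_7 = InvRound(s_6, k_1) = 0x6B
s_8 = InvRound(s_7, k_0) = 0x9B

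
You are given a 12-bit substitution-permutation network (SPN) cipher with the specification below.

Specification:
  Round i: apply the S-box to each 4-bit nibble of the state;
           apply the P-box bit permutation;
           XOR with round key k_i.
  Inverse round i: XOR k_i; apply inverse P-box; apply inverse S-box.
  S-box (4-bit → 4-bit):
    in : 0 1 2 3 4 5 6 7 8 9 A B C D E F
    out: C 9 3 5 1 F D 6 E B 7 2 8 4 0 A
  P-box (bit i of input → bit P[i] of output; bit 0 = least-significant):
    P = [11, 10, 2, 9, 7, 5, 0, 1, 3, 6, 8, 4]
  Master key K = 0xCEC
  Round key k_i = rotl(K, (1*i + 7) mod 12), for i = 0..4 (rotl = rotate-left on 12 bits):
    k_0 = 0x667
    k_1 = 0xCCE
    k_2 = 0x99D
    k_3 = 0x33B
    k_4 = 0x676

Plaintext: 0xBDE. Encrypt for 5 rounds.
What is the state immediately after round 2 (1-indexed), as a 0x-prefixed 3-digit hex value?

0x772

s_0 = plaintext = 0xBDE
s_1 = Round(s_0, k_0) = 0x626
s_2 = Round(s_1, k_1) = 0x772
s_3 = Round(s_2, k_2) = 0x4FC
s_4 = Round(s_3, k_3) = 0x111
s_5 = Round(s_4, k_4) = 0xCEC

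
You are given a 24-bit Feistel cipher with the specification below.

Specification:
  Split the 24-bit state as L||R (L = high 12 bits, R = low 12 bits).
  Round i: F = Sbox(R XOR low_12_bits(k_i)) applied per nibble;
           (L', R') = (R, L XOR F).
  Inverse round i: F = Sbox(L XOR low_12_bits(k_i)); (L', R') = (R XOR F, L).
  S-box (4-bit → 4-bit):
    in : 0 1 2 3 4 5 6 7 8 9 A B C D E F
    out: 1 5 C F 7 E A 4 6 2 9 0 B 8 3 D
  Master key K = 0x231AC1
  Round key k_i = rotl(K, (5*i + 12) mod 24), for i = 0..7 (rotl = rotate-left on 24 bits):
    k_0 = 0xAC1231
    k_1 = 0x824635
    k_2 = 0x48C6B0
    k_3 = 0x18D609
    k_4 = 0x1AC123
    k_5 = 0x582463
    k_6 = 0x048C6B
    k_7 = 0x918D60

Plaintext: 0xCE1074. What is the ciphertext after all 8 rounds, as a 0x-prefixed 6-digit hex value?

s_0 = plaintext = 0xCE1074
s_1 = Round(s_0, k_0) = 0x07409F
s_2 = Round(s_1, k_1) = 0x09FAED
s_3 = Round(s_2, k_2) = 0xAEDB77
s_4 = Round(s_3, k_3) = 0xB772AE
s_5 = Round(s_4, k_4) = 0x2AE41F
s_6 = Round(s_5, k_5) = 0x41F3E5
s_7 = Round(s_6, k_6) = 0x3E597C
s_8 = Round(s_7, k_7) = 0x97C4BE

0x97C4BE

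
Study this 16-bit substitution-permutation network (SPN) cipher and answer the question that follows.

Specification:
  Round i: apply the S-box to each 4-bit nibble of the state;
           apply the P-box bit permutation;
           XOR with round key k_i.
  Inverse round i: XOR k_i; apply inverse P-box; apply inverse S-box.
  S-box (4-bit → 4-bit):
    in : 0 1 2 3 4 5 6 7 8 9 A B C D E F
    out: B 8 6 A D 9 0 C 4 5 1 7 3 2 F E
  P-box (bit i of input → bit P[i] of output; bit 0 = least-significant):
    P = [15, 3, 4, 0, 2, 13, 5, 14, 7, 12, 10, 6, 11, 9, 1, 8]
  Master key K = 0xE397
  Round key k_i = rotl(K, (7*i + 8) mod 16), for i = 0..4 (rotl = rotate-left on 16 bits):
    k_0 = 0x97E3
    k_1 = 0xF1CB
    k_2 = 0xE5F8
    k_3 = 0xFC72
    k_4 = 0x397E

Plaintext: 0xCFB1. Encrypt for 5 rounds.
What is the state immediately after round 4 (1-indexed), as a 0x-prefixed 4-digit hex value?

0x9D4C

s_0 = plaintext = 0xCFB1
s_1 = Round(s_0, k_0) = 0xA986
s_2 = Round(s_1, k_1) = 0xFD6B
s_3 = Round(s_2, k_2) = 0x76E2
s_4 = Round(s_3, k_3) = 0x9D4C
s_5 = Round(s_4, k_4) = 0xE150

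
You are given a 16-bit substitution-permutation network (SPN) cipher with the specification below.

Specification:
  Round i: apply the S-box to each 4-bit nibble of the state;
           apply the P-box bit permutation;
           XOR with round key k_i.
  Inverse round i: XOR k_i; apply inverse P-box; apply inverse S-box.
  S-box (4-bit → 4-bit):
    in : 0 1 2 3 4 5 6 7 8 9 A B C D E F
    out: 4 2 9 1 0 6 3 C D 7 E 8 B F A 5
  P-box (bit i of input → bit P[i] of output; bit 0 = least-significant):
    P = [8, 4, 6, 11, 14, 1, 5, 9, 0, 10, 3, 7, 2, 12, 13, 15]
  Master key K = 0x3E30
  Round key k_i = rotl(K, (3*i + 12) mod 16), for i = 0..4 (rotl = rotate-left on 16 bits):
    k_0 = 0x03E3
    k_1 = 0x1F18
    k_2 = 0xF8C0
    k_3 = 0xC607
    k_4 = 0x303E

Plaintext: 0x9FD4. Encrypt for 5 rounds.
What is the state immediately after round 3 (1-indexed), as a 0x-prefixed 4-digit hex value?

0xD0BC

s_0 = plaintext = 0x9FD4
s_1 = Round(s_0, k_0) = 0x71CC
s_2 = Round(s_1, k_1) = 0xF00A
s_3 = Round(s_2, k_2) = 0xD0BC
s_4 = Round(s_3, k_3) = 0x7D1B
s_5 = Round(s_4, k_4) = 0x9CB5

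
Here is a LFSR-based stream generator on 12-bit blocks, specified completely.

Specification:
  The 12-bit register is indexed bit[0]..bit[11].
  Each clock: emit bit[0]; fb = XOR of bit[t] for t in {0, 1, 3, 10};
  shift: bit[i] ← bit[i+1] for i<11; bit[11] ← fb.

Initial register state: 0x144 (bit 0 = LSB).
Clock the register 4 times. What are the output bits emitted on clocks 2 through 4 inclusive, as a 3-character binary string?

010

reg_0 = 0x144
clock 1: out=0, reg = 0x0A2
clock 2: out=0, reg = 0x851
clock 3: out=1, reg = 0xC28
clock 4: out=0, reg = 0x614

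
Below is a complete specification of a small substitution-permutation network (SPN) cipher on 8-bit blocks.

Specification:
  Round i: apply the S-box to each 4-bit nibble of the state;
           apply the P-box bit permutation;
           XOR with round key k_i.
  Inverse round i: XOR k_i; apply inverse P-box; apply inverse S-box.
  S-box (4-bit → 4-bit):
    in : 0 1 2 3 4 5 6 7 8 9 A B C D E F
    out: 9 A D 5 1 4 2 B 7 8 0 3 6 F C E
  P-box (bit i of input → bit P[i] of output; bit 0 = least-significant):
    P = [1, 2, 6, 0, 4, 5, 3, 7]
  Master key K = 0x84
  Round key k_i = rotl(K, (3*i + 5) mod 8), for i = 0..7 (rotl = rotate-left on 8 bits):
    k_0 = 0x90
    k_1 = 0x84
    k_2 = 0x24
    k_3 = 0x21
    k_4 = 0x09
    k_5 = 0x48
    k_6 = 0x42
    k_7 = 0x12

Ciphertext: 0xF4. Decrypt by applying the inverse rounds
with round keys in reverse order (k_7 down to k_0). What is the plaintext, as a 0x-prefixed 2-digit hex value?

0x0F

s_0 = ciphertext = 0xF4
s_1 = InvRound(s_0, k_7) = 0x18
s_2 = InvRound(s_1, k_6) = 0x33
s_3 = InvRound(s_2, k_5) = 0x82
s_4 = InvRound(s_3, k_4) = 0xE0
s_5 = InvRound(s_4, k_3) = 0x9E
s_6 = InvRound(s_5, k_2) = 0xD4
s_7 = InvRound(s_6, k_1) = 0x45
s_8 = InvRound(s_7, k_0) = 0x0F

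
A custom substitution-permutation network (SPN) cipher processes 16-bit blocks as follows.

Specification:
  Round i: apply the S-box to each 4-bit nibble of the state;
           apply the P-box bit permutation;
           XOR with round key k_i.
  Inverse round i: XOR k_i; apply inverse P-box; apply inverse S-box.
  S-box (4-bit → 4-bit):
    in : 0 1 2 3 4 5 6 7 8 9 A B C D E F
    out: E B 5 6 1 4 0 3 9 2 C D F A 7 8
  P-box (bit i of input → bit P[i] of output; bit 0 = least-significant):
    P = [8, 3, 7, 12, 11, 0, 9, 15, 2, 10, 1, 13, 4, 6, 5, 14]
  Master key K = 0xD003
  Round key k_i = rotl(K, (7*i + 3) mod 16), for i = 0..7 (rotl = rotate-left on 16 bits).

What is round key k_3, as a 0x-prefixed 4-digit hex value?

0x03D0

K = 0xD003
k_0 = rotl(K, (7*0+3) mod 16) = rotl(K, 3) = 0x801E
k_1 = rotl(K, (7*1+3) mod 16) = rotl(K, 10) = 0x0F40
k_2 = rotl(K, (7*2+3) mod 16) = rotl(K, 1) = 0xA007
k_3 = rotl(K, (7*3+3) mod 16) = rotl(K, 8) = 0x03D0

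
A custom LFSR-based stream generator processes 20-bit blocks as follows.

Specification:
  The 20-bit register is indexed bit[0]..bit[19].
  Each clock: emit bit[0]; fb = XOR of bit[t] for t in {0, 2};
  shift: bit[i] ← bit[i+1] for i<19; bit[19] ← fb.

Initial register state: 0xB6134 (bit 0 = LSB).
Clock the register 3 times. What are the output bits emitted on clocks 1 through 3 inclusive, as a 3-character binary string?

reg_0 = 0xB6134
clock 1: out=0, reg = 0xDB09A
clock 2: out=0, reg = 0x6D84D
clock 3: out=1, reg = 0x36C26

001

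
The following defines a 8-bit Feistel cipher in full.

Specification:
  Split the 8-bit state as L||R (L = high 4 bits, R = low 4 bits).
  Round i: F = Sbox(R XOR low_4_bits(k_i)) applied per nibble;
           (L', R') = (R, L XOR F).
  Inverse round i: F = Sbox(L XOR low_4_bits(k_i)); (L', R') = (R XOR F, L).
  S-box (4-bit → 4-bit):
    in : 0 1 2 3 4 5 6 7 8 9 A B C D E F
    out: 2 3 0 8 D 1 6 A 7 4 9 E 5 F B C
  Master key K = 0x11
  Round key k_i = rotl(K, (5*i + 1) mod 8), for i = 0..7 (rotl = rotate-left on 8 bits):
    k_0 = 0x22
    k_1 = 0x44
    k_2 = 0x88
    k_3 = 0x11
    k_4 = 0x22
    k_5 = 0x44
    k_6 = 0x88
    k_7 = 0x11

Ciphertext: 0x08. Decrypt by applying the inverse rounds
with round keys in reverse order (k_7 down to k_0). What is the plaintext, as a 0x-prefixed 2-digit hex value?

s_0 = ciphertext = 0x08
s_1 = InvRound(s_0, k_7) = 0xB0
s_2 = InvRound(s_1, k_6) = 0x8B
s_3 = InvRound(s_2, k_5) = 0xE8
s_4 = InvRound(s_3, k_4) = 0xDE
s_5 = InvRound(s_4, k_3) = 0xBD
s_6 = InvRound(s_5, k_2) = 0x5B
s_7 = InvRound(s_6, k_1) = 0x85
s_8 = InvRound(s_7, k_0) = 0xC8

0xC8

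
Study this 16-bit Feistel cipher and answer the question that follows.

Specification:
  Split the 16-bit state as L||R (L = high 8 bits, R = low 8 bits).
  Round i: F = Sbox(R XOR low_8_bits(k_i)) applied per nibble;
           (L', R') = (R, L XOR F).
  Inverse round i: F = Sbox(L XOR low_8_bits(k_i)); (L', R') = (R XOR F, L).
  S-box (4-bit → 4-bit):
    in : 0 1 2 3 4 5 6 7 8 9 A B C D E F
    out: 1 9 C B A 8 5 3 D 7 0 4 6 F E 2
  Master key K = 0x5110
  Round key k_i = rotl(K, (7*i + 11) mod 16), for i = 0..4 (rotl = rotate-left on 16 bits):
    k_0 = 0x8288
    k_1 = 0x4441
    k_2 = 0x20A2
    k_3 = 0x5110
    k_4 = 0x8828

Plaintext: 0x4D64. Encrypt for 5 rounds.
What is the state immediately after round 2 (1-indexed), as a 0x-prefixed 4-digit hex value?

s_0 = plaintext = 0x4D64
s_1 = Round(s_0, k_0) = 0x64AB
s_2 = Round(s_1, k_1) = 0xAB84
s_3 = Round(s_2, k_2) = 0x846E
s_4 = Round(s_3, k_3) = 0x6EBA
s_5 = Round(s_4, k_4) = 0xBA12

0xAB84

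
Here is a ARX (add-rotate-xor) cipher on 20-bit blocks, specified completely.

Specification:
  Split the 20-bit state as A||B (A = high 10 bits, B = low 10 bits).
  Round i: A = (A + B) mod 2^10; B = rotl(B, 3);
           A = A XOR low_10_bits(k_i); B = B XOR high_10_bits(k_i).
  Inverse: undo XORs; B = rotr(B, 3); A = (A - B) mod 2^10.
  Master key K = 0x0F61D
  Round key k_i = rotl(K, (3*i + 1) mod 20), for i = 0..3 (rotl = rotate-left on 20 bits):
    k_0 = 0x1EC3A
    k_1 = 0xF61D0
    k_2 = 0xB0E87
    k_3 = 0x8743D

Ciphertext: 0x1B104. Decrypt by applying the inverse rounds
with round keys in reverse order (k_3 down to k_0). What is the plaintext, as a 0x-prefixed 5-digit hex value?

0x7DC41

s_0 = ciphertext = 0x1B104
s_1 = InvRound(s_0, k_3) = 0xDB8E3
s_2 = InvRound(s_1, k_2) = 0x69444
s_3 = InvRound(s_2, k_1) = 0x80A73
s_4 = InvRound(s_3, k_0) = 0x7DC41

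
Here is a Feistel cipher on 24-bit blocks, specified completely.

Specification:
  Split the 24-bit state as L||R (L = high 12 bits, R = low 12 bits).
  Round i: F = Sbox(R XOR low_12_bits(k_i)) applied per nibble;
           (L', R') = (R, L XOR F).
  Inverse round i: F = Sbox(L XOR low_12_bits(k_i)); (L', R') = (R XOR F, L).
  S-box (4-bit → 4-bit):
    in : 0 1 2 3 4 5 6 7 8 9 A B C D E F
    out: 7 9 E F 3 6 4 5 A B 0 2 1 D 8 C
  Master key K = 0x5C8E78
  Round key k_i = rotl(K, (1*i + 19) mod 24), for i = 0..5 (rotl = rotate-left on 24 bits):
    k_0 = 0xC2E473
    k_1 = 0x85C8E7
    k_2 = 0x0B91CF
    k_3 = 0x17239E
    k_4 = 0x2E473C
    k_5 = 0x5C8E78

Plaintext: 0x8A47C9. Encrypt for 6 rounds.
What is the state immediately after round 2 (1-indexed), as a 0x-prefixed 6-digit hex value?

0x784B86

s_0 = plaintext = 0x8A47C9
s_1 = Round(s_0, k_0) = 0x7C9784
s_2 = Round(s_1, k_1) = 0x784B86
s_3 = Round(s_2, k_2) = 0xB867BF
s_4 = Round(s_3, k_3) = 0x7BF86F
s_5 = Round(s_4, k_4) = 0x86FBD0
s_6 = Round(s_5, k_5) = 0xBD0E65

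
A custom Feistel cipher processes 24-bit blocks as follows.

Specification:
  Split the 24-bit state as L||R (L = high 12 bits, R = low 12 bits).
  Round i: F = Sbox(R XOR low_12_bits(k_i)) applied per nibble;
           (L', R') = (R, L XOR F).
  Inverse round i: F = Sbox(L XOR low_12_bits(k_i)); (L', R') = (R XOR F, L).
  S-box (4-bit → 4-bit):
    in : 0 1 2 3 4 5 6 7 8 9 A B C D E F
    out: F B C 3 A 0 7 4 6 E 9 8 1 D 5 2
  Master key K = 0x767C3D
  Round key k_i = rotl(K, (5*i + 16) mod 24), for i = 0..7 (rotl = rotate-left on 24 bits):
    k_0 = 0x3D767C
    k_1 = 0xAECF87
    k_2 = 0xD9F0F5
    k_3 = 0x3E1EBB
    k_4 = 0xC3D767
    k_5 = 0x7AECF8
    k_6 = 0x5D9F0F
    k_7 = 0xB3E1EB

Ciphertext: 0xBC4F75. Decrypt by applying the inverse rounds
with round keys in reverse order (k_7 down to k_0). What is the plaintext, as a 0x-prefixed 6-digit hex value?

0xC784F4

s_0 = ciphertext = 0xBC4F75
s_1 = InvRound(s_0, k_7) = 0x6B7BC4
s_2 = InvRound(s_1, k_6) = 0x5426B7
s_3 = InvRound(s_2, k_5) = 0x83E542
s_4 = InvRound(s_3, k_4) = 0x74C83E
s_5 = InvRound(s_4, k_3) = 0x61A74C
s_6 = InvRound(s_5, k_2) = 0x01E61A
s_7 = InvRound(s_6, k_1) = 0x4F401E
s_8 = InvRound(s_7, k_0) = 0xC784F4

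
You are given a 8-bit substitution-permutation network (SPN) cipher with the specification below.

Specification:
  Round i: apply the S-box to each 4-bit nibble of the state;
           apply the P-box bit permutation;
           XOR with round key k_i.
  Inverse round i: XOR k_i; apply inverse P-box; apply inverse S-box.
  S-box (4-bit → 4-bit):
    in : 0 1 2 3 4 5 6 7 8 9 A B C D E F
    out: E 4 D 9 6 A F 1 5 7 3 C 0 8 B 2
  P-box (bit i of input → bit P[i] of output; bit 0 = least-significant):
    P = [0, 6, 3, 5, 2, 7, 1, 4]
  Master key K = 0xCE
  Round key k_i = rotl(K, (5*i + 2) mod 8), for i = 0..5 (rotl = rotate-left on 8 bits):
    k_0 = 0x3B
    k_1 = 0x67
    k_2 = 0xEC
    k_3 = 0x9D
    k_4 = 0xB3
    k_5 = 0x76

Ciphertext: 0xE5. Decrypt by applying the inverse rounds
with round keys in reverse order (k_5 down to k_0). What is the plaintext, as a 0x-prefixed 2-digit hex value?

s_0 = ciphertext = 0xE5
s_1 = InvRound(s_0, k_5) = 0x07
s_2 = InvRound(s_1, k_4) = 0xED
s_3 = InvRound(s_2, k_3) = 0xD5
s_4 = InvRound(s_3, k_2) = 0xD2
s_5 = InvRound(s_4, k_1) = 0xE3
s_6 = InvRound(s_5, k_0) = 0x54

0x54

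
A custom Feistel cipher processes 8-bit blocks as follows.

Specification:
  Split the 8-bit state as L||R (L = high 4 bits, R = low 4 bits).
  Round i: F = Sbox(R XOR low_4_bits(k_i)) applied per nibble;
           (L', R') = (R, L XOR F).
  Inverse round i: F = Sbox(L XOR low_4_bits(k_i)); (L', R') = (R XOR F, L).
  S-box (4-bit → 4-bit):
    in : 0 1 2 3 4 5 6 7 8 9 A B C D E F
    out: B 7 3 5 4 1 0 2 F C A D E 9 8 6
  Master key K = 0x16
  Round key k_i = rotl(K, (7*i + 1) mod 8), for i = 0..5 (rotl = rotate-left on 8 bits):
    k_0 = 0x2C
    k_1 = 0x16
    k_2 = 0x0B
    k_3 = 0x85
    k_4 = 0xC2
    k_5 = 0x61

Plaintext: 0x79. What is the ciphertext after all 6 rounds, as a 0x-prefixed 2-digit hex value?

s_0 = plaintext = 0x79
s_1 = Round(s_0, k_0) = 0x96
s_2 = Round(s_1, k_1) = 0x62
s_3 = Round(s_2, k_2) = 0x2A
s_4 = Round(s_3, k_3) = 0xA4
s_5 = Round(s_4, k_4) = 0x4A
s_6 = Round(s_5, k_5) = 0xA9

0xA9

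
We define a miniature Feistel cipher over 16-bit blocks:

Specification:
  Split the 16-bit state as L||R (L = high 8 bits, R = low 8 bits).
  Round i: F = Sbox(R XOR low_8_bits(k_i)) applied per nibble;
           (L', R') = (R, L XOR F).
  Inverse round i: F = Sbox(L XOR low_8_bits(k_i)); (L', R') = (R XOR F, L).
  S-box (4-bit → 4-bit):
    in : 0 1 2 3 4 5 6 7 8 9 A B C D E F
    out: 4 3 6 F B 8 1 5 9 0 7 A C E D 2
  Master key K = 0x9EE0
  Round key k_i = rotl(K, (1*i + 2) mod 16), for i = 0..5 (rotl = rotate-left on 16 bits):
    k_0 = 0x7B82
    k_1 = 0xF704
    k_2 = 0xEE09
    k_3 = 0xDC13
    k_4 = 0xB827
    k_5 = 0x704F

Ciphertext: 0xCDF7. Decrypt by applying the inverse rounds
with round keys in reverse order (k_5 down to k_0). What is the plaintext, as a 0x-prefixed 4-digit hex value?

s_0 = ciphertext = 0xCDF7
s_1 = InvRound(s_0, k_5) = 0x61CD
s_2 = InvRound(s_1, k_4) = 0x7C61
s_3 = InvRound(s_2, k_3) = 0x737C
s_4 = InvRound(s_3, k_2) = 0x2B73
s_5 = InvRound(s_4, k_1) = 0x112B
s_6 = InvRound(s_5, k_0) = 0x2411

0x2411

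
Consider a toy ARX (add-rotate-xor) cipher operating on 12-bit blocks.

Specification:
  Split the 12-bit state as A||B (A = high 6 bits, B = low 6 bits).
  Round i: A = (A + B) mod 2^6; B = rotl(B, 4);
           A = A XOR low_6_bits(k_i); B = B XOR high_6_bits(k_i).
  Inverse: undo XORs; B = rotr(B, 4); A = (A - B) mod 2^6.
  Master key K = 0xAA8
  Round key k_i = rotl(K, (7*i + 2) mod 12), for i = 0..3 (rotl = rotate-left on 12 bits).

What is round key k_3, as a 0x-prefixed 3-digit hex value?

0x554

K = 0xAA8
k_0 = rotl(K, (7*0+2) mod 12) = rotl(K, 2) = 0xAA2
k_1 = rotl(K, (7*1+2) mod 12) = rotl(K, 9) = 0x155
k_2 = rotl(K, (7*2+2) mod 12) = rotl(K, 4) = 0xA8A
k_3 = rotl(K, (7*3+2) mod 12) = rotl(K, 11) = 0x554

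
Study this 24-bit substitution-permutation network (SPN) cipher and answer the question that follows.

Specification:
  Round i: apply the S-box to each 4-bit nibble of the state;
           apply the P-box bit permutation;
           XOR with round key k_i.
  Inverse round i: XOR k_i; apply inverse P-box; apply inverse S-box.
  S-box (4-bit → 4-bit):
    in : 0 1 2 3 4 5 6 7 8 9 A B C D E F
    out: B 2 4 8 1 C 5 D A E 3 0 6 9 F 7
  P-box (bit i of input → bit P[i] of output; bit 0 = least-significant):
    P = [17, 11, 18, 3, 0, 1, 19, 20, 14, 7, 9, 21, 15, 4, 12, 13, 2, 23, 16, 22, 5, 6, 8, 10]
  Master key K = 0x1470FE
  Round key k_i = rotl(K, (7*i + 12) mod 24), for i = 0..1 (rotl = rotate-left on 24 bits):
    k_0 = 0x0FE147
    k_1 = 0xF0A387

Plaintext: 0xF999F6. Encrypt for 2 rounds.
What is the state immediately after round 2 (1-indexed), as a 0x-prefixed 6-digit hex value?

0x3204E3

s_0 = plaintext = 0xF999F6
s_1 = Round(s_0, k_0) = 0xE0D2B4
s_2 = Round(s_1, k_1) = 0x3204E3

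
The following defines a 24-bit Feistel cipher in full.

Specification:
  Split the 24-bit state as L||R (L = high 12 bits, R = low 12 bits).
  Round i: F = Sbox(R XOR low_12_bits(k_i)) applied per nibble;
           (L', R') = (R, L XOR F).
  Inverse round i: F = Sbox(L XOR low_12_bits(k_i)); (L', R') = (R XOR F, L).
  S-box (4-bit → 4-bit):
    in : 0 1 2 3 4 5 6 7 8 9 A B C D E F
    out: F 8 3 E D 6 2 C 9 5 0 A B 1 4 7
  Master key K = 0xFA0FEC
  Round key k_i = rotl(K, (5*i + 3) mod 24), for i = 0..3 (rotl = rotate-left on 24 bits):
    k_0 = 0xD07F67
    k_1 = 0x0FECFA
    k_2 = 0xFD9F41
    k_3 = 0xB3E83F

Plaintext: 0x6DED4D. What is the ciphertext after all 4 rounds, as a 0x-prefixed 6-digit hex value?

s_0 = plaintext = 0x6DED4D
s_1 = Round(s_0, k_0) = 0xD4D5EE
s_2 = Round(s_1, k_1) = 0x5EE8C0
s_3 = Round(s_2, k_2) = 0x8C0976
s_4 = Round(s_3, k_3) = 0x976015

0x976015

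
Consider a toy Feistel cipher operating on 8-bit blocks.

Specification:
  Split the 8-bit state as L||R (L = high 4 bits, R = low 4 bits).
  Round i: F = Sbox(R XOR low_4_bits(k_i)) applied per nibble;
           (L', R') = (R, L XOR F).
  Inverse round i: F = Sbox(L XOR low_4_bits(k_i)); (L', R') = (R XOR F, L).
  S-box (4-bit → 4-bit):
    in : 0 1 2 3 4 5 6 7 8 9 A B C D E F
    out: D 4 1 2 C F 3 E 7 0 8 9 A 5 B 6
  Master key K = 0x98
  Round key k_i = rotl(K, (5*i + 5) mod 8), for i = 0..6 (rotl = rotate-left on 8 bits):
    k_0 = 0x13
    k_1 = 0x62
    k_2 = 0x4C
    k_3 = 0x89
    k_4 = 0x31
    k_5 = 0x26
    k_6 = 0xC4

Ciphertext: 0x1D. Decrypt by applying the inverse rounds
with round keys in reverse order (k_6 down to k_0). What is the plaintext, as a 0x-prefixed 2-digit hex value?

0x86

s_0 = ciphertext = 0x1D
s_1 = InvRound(s_0, k_6) = 0x21
s_2 = InvRound(s_1, k_5) = 0xD2
s_3 = InvRound(s_2, k_4) = 0x8D
s_4 = InvRound(s_3, k_3) = 0x98
s_5 = InvRound(s_4, k_2) = 0x79
s_6 = InvRound(s_5, k_1) = 0x67
s_7 = InvRound(s_6, k_0) = 0x86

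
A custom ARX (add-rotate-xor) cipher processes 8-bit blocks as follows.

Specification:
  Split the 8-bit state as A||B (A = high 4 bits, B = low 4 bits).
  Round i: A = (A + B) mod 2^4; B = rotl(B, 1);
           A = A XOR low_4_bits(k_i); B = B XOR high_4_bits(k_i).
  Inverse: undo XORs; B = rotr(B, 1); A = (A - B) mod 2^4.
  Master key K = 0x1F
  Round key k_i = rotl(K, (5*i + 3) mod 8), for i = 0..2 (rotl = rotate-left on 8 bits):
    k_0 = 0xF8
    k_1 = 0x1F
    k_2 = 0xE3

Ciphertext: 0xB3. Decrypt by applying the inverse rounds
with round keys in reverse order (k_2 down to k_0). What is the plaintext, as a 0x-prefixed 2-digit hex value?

0xE0

s_0 = ciphertext = 0xB3
s_1 = InvRound(s_0, k_2) = 0xAE
s_2 = InvRound(s_1, k_1) = 0x6F
s_3 = InvRound(s_2, k_0) = 0xE0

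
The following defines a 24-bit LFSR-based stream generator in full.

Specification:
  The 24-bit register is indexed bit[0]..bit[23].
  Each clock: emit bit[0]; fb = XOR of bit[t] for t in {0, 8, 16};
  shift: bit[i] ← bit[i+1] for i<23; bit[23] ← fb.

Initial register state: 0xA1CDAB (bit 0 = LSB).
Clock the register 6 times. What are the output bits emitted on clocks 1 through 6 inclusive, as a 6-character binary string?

reg_0 = 0xA1CDAB
clock 1: out=1, reg = 0xD0E6D5
clock 2: out=1, reg = 0xE8736A
clock 3: out=0, reg = 0xF439B5
clock 4: out=1, reg = 0x7A1CDA
clock 5: out=0, reg = 0x3D0E6D
clock 6: out=1, reg = 0x1E8736

110101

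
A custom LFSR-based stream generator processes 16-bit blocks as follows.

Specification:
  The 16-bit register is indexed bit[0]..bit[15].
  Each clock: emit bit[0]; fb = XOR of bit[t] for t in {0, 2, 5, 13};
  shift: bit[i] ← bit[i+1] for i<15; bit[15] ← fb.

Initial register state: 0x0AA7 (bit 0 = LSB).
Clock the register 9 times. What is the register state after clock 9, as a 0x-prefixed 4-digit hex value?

reg_0 = 0x0AA7
clock 1: out=1, reg = 0x8553
clock 2: out=1, reg = 0xC2A9
clock 3: out=1, reg = 0x6154
clock 4: out=0, reg = 0x30AA
clock 5: out=0, reg = 0x1855
clock 6: out=1, reg = 0x0C2A
clock 7: out=0, reg = 0x8615
clock 8: out=1, reg = 0x430A
clock 9: out=0, reg = 0x2185

0x2185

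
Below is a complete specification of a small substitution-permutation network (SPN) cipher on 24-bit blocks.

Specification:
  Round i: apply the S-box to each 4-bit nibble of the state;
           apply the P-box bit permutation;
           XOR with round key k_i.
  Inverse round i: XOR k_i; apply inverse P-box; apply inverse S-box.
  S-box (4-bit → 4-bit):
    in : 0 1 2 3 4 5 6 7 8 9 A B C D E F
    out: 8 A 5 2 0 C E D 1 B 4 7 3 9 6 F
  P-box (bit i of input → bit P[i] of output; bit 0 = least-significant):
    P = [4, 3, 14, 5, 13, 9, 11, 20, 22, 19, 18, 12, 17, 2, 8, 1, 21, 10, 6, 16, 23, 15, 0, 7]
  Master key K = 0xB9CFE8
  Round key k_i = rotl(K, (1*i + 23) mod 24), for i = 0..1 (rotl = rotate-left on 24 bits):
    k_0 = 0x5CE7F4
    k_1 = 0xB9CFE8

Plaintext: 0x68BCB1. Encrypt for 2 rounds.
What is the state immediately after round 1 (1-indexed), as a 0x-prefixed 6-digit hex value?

s_0 = plaintext = 0x68BCB1
s_1 = Round(s_0, k_0) = 0x364C59
s_2 = Round(s_1, k_1) = 0xE04390

0x364C59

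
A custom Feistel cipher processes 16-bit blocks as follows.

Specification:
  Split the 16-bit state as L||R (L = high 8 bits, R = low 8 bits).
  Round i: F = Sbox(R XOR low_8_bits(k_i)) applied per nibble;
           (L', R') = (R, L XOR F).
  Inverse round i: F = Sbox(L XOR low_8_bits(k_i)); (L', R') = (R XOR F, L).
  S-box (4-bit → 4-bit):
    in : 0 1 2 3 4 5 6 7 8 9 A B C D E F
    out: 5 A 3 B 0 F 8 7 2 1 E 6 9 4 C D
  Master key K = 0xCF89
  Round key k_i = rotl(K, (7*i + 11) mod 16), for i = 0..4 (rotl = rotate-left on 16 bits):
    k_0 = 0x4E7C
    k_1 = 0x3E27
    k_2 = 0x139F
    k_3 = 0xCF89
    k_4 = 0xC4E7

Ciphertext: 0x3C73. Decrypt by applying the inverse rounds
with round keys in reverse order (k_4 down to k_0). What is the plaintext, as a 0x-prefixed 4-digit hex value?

s_0 = ciphertext = 0x3C73
s_1 = InvRound(s_0, k_4) = 0x353C
s_2 = InvRound(s_1, k_3) = 0x5535
s_3 = InvRound(s_2, k_2) = 0xAB55
s_4 = InvRound(s_3, k_1) = 0x7CAB
s_5 = InvRound(s_4, k_0) = 0xFE7C

0xFE7C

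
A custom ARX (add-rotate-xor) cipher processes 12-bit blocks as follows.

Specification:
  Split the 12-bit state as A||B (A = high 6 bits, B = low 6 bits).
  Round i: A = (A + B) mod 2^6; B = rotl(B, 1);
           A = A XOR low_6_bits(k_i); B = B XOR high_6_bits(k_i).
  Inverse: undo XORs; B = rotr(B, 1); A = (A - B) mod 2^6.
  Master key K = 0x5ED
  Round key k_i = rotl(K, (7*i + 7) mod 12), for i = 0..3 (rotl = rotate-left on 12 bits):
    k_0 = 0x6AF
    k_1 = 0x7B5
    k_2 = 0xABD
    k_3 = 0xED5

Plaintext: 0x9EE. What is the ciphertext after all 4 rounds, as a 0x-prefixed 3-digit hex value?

0x5AF

s_0 = plaintext = 0x9EE
s_1 = Round(s_0, k_0) = 0xE87
s_2 = Round(s_1, k_1) = 0xD10
s_3 = Round(s_2, k_2) = 0xE4A
s_4 = Round(s_3, k_3) = 0x5AF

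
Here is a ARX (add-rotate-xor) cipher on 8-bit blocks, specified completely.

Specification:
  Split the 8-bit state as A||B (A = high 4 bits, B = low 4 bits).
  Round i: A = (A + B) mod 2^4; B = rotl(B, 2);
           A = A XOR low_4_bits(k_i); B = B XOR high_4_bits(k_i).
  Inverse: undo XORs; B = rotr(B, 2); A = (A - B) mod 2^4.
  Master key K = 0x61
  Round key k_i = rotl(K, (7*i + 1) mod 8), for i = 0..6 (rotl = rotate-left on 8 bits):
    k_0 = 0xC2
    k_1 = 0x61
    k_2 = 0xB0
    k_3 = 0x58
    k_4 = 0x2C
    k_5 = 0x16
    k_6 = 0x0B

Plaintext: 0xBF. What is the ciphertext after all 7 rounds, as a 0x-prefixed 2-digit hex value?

0xD2

s_0 = plaintext = 0xBF
s_1 = Round(s_0, k_0) = 0x83
s_2 = Round(s_1, k_1) = 0xAA
s_3 = Round(s_2, k_2) = 0x41
s_4 = Round(s_3, k_3) = 0xD1
s_5 = Round(s_4, k_4) = 0x26
s_6 = Round(s_5, k_5) = 0xE8
s_7 = Round(s_6, k_6) = 0xD2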